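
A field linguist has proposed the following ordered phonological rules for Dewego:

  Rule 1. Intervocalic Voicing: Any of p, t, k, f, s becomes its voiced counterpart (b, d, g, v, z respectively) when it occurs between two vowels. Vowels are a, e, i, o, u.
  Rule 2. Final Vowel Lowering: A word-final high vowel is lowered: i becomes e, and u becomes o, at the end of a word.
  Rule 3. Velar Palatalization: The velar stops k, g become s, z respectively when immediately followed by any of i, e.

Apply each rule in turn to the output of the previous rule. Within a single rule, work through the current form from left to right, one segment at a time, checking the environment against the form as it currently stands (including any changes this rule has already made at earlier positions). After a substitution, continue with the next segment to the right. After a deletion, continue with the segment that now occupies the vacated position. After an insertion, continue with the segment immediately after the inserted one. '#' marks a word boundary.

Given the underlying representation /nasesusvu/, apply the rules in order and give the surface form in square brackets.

[nazezusvo]

Rule 1 Intervocalic Voicing: [nasesusvu] → [nazezusvu]
Rule 2 Final Vowel Lowering: [nazezusvu] → [nazezusvo]
Rule 3 Velar Palatalization: no change — [nazezusvo]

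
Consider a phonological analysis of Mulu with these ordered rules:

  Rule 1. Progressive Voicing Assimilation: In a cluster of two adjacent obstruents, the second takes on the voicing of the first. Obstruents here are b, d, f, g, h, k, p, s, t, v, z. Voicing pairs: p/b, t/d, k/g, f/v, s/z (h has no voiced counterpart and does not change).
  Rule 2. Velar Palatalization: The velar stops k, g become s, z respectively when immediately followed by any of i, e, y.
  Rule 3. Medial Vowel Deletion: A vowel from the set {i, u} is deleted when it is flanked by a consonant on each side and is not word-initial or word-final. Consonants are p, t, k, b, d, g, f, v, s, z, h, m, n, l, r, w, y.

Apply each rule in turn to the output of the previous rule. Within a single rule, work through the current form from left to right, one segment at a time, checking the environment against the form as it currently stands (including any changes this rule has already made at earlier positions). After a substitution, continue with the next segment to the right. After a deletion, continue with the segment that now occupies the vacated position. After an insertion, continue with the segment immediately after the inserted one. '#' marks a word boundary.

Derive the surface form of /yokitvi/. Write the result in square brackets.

[yostfi]

Rule 1 Progressive Voicing Assimilation: [yokitvi] → [yokitfi]
Rule 2 Velar Palatalization: [yokitfi] → [yositfi]
Rule 3 Medial Vowel Deletion: [yositfi] → [yostfi]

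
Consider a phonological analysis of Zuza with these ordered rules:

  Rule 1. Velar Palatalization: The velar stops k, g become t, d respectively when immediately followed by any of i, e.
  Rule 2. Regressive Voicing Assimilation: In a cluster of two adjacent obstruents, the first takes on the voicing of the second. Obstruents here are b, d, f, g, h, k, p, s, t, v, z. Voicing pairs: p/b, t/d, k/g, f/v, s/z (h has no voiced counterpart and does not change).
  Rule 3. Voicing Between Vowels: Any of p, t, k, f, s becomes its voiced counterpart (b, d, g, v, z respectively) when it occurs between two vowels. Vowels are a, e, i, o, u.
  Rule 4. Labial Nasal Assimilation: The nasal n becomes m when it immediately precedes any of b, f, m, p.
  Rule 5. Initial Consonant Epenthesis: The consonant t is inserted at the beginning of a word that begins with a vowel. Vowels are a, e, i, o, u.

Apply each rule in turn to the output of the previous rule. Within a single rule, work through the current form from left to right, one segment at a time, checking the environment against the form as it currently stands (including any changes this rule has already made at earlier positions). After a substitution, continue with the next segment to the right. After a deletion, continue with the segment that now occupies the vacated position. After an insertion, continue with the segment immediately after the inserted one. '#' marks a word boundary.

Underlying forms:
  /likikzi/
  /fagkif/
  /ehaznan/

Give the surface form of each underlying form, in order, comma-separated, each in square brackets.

/likikzi/:
  Rule 1 Velar Palatalization: [likikzi] → [litikzi]
  Rule 2 Regressive Voicing Assimilation: [litikzi] → [litigzi]
  Rule 3 Voicing Between Vowels: [litigzi] → [lidigzi]
  Rule 4 Labial Nasal Assimilation: no change — [lidigzi]
  Rule 5 Initial Consonant Epenthesis: no change — [lidigzi]
/fagkif/:
  Rule 1 Velar Palatalization: [fagkif] → [fagtif]
  Rule 2 Regressive Voicing Assimilation: [fagtif] → [faktif]
  Rule 3 Voicing Between Vowels: no change — [faktif]
  Rule 4 Labial Nasal Assimilation: no change — [faktif]
  Rule 5 Initial Consonant Epenthesis: no change — [faktif]
/ehaznan/:
  Rule 1 Velar Palatalization: no change — [ehaznan]
  Rule 2 Regressive Voicing Assimilation: no change — [ehaznan]
  Rule 3 Voicing Between Vowels: no change — [ehaznan]
  Rule 4 Labial Nasal Assimilation: no change — [ehaznan]
  Rule 5 Initial Consonant Epenthesis: [ehaznan] → [tehaznan]

[lidigzi], [faktif], [tehaznan]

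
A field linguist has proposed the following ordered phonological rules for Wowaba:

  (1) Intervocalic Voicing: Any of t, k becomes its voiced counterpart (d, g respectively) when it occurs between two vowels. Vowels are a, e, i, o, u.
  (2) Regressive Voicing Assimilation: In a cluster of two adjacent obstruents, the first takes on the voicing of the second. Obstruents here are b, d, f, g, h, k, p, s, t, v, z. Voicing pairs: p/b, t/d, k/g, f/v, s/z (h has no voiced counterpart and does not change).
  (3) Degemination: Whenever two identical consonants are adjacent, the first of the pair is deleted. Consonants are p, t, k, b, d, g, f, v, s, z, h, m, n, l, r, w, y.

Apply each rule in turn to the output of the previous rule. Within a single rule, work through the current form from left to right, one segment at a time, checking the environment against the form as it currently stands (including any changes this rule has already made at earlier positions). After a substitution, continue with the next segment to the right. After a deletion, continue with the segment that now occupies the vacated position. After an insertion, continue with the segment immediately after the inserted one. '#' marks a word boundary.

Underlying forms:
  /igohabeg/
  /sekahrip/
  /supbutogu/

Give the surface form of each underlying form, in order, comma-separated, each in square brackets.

[igohabeg], [segahrip], [subudogu]

/igohabeg/:
  (1) Intervocalic Voicing: no change — [igohabeg]
  (2) Regressive Voicing Assimilation: no change — [igohabeg]
  (3) Degemination: no change — [igohabeg]
/sekahrip/:
  (1) Intervocalic Voicing: [sekahrip] → [segahrip]
  (2) Regressive Voicing Assimilation: no change — [segahrip]
  (3) Degemination: no change — [segahrip]
/supbutogu/:
  (1) Intervocalic Voicing: [supbutogu] → [supbudogu]
  (2) Regressive Voicing Assimilation: [supbudogu] → [subbudogu]
  (3) Degemination: [subbudogu] → [subudogu]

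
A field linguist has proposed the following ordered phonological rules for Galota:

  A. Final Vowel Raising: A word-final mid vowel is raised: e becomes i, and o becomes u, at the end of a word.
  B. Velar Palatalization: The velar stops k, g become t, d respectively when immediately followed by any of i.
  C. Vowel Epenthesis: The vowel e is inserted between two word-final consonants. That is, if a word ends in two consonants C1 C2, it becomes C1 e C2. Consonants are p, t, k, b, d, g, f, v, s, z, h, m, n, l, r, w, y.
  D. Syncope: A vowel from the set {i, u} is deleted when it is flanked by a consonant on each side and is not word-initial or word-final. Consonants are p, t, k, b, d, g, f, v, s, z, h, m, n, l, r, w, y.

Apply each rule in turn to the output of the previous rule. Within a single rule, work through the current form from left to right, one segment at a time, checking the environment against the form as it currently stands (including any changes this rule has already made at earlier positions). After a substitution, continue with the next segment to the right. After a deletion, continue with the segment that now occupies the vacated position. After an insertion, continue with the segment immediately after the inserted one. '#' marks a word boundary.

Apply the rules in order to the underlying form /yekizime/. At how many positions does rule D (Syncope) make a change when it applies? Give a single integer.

2

A Final Vowel Raising: [yekizime] → [yekizimi]
B Velar Palatalization: [yekizimi] → [yetizimi]
C Vowel Epenthesis: no change — [yetizimi]
D Syncope: [yetizimi] → [yetzmi]
Rule D changed 2 position(s).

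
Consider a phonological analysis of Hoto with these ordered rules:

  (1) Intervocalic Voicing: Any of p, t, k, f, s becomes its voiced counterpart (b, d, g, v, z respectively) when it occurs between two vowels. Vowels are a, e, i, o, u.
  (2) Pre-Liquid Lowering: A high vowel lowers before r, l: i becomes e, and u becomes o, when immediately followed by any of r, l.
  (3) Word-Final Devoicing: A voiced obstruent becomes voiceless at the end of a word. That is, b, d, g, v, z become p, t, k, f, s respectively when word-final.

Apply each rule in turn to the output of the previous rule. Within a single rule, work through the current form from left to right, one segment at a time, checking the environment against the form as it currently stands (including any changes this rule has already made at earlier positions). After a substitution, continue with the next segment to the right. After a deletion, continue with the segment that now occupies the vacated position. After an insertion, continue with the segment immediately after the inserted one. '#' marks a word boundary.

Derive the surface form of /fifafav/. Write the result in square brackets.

[fivavaf]

(1) Intervocalic Voicing: [fifafav] → [fivavav]
(2) Pre-Liquid Lowering: no change — [fivavav]
(3) Word-Final Devoicing: [fivavav] → [fivavaf]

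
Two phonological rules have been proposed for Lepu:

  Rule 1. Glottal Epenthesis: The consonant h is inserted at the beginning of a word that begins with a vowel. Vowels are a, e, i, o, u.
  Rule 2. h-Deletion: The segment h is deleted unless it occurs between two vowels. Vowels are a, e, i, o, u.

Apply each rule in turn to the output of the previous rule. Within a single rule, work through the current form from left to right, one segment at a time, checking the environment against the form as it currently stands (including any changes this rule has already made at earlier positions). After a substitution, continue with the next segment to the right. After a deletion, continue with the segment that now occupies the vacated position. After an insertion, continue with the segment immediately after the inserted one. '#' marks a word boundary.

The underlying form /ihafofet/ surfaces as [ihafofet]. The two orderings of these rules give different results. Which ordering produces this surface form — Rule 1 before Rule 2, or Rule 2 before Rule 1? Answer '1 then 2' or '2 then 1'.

1 then 2

Order 1 then 2:
  1 Glottal Epenthesis: [ihafofet] → [hihafofet]
  2 h-Deletion: [hihafofet] → [ihafofet]
  result: [ihafofet]
Order 2 then 1:
  2 h-Deletion: no change — [ihafofet]
  1 Glottal Epenthesis: [ihafofet] → [hihafofet]
  result: [hihafofet]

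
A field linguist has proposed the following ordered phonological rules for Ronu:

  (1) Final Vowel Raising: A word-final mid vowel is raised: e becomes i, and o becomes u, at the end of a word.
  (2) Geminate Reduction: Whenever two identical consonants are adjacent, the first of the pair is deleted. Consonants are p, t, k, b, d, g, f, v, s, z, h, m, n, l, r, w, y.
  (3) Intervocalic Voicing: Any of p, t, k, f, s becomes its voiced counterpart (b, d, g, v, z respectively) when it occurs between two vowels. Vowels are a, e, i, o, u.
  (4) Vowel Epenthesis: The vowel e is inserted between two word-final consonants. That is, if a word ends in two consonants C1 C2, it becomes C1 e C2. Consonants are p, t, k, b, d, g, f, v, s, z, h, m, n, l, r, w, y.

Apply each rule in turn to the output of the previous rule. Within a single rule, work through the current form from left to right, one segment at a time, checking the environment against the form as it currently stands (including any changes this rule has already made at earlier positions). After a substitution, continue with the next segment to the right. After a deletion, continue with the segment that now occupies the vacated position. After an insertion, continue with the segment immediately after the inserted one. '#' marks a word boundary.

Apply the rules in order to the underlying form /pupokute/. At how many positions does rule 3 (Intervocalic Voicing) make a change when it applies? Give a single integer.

(1) Final Vowel Raising: [pupokute] → [pupokuti]
(2) Geminate Reduction: no change — [pupokuti]
(3) Intervocalic Voicing: [pupokuti] → [pubogudi]
(4) Vowel Epenthesis: no change — [pubogudi]
Rule 3 changed 3 position(s).

3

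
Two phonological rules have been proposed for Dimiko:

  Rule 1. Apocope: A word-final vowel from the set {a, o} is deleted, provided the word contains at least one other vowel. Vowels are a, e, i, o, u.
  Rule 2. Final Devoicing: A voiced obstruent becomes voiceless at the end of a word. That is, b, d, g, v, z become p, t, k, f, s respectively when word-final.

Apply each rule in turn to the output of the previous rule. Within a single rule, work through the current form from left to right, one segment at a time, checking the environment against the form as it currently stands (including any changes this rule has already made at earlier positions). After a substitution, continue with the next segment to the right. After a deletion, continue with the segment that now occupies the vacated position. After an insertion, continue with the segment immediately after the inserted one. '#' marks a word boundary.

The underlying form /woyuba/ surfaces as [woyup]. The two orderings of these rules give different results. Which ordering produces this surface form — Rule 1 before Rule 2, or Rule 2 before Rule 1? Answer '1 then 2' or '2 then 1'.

Order 1 then 2:
  1 Apocope: [woyuba] → [woyub]
  2 Final Devoicing: [woyub] → [woyup]
  result: [woyup]
Order 2 then 1:
  2 Final Devoicing: no change — [woyuba]
  1 Apocope: [woyuba] → [woyub]
  result: [woyub]

1 then 2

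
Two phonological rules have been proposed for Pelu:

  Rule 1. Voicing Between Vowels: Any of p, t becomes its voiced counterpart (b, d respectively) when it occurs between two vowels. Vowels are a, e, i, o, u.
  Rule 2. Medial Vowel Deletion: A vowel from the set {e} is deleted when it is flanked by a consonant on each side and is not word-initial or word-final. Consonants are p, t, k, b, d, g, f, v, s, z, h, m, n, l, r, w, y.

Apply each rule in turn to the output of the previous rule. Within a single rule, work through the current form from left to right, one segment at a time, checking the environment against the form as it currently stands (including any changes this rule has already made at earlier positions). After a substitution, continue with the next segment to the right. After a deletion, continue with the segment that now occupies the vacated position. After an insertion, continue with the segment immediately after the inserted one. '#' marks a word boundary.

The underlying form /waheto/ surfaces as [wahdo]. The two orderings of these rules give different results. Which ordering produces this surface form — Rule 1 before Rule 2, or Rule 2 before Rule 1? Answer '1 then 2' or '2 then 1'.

Order 1 then 2:
  1 Voicing Between Vowels: [waheto] → [wahedo]
  2 Medial Vowel Deletion: [wahedo] → [wahdo]
  result: [wahdo]
Order 2 then 1:
  2 Medial Vowel Deletion: [waheto] → [wahto]
  1 Voicing Between Vowels: no change — [wahto]
  result: [wahto]

1 then 2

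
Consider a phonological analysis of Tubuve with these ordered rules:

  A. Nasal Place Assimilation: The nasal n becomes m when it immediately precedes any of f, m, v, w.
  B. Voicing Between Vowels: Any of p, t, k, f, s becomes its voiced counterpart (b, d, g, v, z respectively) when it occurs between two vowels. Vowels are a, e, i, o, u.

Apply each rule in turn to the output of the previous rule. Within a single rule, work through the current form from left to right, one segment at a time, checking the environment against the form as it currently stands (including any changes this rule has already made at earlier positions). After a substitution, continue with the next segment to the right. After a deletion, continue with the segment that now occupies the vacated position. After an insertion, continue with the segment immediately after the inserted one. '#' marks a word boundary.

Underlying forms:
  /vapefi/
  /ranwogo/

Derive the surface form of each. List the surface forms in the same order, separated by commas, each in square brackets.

/vapefi/:
  A Nasal Place Assimilation: no change — [vapefi]
  B Voicing Between Vowels: [vapefi] → [vabevi]
/ranwogo/:
  A Nasal Place Assimilation: [ranwogo] → [ramwogo]
  B Voicing Between Vowels: no change — [ramwogo]

[vabevi], [ramwogo]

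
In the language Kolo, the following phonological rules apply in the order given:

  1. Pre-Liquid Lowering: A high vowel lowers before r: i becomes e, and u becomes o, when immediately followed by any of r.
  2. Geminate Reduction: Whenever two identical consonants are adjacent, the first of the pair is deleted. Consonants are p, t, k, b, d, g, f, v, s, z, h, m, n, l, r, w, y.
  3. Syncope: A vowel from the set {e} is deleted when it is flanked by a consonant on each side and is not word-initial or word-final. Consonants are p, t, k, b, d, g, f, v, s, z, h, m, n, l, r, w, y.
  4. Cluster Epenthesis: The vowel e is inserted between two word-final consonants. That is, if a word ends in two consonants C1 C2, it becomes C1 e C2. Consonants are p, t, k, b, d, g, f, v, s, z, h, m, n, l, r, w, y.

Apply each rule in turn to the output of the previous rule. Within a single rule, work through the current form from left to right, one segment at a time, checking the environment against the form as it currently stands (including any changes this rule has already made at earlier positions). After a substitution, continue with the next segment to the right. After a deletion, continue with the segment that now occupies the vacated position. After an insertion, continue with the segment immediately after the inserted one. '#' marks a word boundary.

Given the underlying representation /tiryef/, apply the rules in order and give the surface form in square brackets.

1 Pre-Liquid Lowering: [tiryef] → [teryef]
2 Geminate Reduction: no change — [teryef]
3 Syncope: [teryef] → [tryf]
4 Cluster Epenthesis: [tryf] → [tryef]

[tryef]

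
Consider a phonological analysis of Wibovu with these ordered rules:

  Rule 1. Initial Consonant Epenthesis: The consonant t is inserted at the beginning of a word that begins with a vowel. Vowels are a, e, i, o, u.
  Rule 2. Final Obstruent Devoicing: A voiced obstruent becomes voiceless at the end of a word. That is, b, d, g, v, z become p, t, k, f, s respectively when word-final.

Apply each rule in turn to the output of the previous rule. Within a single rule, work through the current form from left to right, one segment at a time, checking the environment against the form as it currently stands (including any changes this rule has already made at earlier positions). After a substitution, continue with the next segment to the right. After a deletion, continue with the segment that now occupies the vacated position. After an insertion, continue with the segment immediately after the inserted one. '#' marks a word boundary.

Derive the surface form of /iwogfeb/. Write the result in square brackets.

Rule 1 Initial Consonant Epenthesis: [iwogfeb] → [tiwogfeb]
Rule 2 Final Obstruent Devoicing: [tiwogfeb] → [tiwogfep]

[tiwogfep]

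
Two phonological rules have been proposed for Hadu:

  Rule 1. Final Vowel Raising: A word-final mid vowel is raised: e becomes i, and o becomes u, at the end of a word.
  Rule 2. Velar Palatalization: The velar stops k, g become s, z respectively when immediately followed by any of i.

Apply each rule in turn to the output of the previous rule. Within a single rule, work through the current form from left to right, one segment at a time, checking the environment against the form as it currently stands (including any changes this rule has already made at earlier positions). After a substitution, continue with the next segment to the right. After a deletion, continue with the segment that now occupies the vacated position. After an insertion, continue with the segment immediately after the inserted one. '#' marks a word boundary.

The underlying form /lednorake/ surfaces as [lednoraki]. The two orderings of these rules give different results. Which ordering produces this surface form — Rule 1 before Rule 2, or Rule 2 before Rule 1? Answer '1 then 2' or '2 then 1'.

2 then 1

Order 1 then 2:
  1 Final Vowel Raising: [lednorake] → [lednoraki]
  2 Velar Palatalization: [lednoraki] → [lednorasi]
  result: [lednorasi]
Order 2 then 1:
  2 Velar Palatalization: no change — [lednorake]
  1 Final Vowel Raising: [lednorake] → [lednoraki]
  result: [lednoraki]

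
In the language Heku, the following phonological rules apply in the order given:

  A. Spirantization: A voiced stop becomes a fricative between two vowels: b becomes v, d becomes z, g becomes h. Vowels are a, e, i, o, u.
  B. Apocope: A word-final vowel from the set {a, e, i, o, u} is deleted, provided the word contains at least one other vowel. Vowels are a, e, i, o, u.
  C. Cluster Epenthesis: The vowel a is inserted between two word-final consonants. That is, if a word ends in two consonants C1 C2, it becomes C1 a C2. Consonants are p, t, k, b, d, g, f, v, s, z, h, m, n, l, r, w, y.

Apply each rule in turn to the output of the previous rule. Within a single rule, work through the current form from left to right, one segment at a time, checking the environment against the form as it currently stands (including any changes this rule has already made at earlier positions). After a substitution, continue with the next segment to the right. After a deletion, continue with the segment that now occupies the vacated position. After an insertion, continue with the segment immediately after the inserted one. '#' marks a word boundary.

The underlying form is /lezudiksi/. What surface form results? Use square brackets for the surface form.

[lezuzikas]

A Spirantization: [lezudiksi] → [lezuziksi]
B Apocope: [lezuziksi] → [lezuziks]
C Cluster Epenthesis: [lezuziks] → [lezuzikas]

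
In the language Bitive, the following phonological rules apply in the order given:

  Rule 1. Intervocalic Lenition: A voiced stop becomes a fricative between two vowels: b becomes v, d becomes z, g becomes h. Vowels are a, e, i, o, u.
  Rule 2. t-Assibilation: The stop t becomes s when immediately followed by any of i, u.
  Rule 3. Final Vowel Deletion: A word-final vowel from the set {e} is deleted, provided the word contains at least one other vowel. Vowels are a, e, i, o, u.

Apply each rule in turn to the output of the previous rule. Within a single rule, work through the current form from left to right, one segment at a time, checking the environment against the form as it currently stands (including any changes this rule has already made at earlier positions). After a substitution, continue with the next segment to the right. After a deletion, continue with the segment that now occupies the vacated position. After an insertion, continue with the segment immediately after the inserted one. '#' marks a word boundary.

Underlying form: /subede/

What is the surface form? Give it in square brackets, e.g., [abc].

Rule 1 Intervocalic Lenition: [subede] → [suveze]
Rule 2 t-Assibilation: no change — [suveze]
Rule 3 Final Vowel Deletion: [suveze] → [suvez]

[suvez]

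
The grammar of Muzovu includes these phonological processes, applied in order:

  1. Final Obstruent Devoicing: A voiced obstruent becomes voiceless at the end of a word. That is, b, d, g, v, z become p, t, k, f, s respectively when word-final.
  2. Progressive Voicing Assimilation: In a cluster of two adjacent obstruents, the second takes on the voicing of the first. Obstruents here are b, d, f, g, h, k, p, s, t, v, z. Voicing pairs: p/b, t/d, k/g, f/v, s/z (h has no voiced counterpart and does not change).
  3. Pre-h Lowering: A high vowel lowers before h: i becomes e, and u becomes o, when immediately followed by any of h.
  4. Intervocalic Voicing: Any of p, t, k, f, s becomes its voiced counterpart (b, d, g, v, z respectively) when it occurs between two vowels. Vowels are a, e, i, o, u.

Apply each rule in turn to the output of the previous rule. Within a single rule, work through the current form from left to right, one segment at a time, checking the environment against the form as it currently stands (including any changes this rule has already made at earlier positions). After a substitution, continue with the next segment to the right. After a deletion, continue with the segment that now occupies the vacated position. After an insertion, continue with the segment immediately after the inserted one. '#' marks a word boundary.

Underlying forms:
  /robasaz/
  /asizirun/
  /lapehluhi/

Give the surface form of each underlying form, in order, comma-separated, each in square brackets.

/robasaz/:
  1 Final Obstruent Devoicing: [robasaz] → [robasas]
  2 Progressive Voicing Assimilation: no change — [robasas]
  3 Pre-h Lowering: no change — [robasas]
  4 Intervocalic Voicing: [robasas] → [robazas]
/asizirun/:
  1 Final Obstruent Devoicing: no change — [asizirun]
  2 Progressive Voicing Assimilation: no change — [asizirun]
  3 Pre-h Lowering: no change — [asizirun]
  4 Intervocalic Voicing: [asizirun] → [azizirun]
/lapehluhi/:
  1 Final Obstruent Devoicing: no change — [lapehluhi]
  2 Progressive Voicing Assimilation: no change — [lapehluhi]
  3 Pre-h Lowering: [lapehluhi] → [lapehlohi]
  4 Intervocalic Voicing: [lapehlohi] → [labehlohi]

[robazas], [azizirun], [labehlohi]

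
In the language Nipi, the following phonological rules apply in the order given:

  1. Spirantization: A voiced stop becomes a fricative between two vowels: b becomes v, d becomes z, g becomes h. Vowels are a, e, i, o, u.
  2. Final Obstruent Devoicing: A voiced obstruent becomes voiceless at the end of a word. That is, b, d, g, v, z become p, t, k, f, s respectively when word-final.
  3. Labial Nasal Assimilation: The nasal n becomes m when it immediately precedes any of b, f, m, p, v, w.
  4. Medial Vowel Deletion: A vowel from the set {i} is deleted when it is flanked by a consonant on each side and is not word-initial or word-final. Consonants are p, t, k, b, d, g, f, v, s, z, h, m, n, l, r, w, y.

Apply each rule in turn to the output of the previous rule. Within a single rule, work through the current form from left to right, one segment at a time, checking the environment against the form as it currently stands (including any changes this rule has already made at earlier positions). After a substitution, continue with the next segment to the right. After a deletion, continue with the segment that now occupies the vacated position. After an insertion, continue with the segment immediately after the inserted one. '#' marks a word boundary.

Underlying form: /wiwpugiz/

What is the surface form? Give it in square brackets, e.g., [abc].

[wwpuhs]

1 Spirantization: [wiwpugiz] → [wiwpuhiz]
2 Final Obstruent Devoicing: [wiwpuhiz] → [wiwpuhis]
3 Labial Nasal Assimilation: no change — [wiwpuhis]
4 Medial Vowel Deletion: [wiwpuhis] → [wwpuhs]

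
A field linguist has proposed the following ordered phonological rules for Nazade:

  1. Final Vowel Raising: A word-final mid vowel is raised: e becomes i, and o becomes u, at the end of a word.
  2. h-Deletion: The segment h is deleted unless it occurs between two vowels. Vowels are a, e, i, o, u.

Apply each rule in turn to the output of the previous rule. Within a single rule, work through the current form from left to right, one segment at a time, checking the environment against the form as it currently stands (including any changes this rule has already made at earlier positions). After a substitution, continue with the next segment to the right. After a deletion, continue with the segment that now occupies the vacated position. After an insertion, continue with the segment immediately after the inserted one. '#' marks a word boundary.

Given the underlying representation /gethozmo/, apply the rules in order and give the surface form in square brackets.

[getozmu]

1 Final Vowel Raising: [gethozmo] → [gethozmu]
2 h-Deletion: [gethozmu] → [getozmu]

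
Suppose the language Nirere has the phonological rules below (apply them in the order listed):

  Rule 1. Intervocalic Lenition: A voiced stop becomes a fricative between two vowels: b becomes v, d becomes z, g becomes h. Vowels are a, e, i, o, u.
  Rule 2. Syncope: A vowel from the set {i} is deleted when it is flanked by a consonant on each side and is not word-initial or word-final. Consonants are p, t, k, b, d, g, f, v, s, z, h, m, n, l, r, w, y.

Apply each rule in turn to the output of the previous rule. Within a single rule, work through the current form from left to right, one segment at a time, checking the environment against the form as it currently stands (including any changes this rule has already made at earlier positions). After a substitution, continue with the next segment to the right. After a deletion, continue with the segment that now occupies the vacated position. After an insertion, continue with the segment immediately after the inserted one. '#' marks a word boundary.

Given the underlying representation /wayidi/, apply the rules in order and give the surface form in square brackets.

Rule 1 Intervocalic Lenition: [wayidi] → [wayizi]
Rule 2 Syncope: [wayizi] → [wayzi]

[wayzi]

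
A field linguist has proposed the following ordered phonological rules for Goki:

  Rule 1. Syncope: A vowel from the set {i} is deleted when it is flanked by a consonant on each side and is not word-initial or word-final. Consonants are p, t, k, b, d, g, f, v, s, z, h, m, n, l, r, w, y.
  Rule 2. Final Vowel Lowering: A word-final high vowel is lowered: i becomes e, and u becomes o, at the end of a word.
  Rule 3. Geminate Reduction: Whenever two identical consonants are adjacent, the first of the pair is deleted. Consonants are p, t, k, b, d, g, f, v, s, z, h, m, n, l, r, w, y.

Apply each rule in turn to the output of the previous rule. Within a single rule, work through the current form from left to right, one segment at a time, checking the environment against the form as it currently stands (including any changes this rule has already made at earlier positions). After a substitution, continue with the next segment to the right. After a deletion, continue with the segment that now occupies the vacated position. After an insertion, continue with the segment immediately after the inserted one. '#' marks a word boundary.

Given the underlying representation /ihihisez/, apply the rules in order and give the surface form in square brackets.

[ihsez]

Rule 1 Syncope: [ihihisez] → [ihhsez]
Rule 2 Final Vowel Lowering: no change — [ihhsez]
Rule 3 Geminate Reduction: [ihhsez] → [ihsez]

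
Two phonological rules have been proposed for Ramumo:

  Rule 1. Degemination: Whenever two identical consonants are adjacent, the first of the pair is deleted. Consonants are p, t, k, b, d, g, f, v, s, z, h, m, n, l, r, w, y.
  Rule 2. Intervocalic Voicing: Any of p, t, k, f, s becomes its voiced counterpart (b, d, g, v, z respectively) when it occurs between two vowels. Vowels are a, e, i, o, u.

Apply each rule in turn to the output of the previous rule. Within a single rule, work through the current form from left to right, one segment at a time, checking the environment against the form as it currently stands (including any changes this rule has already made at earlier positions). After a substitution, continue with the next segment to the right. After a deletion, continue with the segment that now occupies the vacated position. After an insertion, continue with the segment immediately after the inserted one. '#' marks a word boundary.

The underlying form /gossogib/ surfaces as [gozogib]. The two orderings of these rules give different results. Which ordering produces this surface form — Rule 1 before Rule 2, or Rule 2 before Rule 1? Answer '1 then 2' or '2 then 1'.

Order 1 then 2:
  1 Degemination: [gossogib] → [gosogib]
  2 Intervocalic Voicing: [gosogib] → [gozogib]
  result: [gozogib]
Order 2 then 1:
  2 Intervocalic Voicing: no change — [gossogib]
  1 Degemination: [gossogib] → [gosogib]
  result: [gosogib]

1 then 2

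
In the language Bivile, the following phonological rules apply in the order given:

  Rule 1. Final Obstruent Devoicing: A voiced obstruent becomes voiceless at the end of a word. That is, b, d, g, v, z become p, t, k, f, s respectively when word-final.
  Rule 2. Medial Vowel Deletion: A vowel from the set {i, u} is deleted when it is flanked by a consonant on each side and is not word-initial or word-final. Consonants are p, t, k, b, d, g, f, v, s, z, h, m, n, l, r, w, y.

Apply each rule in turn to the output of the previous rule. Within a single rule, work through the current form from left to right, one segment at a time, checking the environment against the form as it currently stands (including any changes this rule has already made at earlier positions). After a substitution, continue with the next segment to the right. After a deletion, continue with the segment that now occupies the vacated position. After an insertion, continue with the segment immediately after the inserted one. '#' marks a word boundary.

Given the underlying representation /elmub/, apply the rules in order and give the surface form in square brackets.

[elmp]

Rule 1 Final Obstruent Devoicing: [elmub] → [elmup]
Rule 2 Medial Vowel Deletion: [elmup] → [elmp]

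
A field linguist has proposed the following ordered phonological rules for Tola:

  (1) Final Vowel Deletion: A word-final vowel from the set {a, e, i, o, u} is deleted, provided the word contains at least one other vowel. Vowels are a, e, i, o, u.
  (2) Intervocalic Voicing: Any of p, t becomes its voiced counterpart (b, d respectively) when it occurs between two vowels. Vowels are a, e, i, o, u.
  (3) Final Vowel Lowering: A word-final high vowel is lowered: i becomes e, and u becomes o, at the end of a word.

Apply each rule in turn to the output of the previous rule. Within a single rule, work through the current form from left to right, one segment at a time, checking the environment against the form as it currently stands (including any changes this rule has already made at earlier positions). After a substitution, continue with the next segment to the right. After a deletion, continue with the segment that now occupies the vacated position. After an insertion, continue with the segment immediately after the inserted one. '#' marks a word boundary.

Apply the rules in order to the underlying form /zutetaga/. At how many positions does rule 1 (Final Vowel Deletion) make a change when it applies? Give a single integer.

1

(1) Final Vowel Deletion: [zutetaga] → [zutetag]
(2) Intervocalic Voicing: [zutetag] → [zudedag]
(3) Final Vowel Lowering: no change — [zudedag]
Rule 1 changed 1 position(s).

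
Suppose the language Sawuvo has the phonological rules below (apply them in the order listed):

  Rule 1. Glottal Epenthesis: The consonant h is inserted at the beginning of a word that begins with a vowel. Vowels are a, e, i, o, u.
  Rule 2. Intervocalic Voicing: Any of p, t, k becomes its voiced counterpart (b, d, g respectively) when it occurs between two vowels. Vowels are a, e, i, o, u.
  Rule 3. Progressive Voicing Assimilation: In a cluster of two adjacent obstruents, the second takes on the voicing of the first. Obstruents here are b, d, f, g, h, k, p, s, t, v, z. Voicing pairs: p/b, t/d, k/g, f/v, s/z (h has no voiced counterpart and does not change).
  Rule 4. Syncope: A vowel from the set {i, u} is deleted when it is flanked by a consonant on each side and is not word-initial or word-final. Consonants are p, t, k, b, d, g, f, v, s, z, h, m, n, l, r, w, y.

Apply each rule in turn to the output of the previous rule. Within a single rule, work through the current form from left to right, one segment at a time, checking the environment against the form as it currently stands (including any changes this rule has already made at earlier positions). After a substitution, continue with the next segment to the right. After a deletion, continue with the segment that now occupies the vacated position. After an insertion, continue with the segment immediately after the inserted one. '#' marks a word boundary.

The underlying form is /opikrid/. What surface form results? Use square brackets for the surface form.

Rule 1 Glottal Epenthesis: [opikrid] → [hopikrid]
Rule 2 Intervocalic Voicing: [hopikrid] → [hobikrid]
Rule 3 Progressive Voicing Assimilation: no change — [hobikrid]
Rule 4 Syncope: [hobikrid] → [hobkrd]

[hobkrd]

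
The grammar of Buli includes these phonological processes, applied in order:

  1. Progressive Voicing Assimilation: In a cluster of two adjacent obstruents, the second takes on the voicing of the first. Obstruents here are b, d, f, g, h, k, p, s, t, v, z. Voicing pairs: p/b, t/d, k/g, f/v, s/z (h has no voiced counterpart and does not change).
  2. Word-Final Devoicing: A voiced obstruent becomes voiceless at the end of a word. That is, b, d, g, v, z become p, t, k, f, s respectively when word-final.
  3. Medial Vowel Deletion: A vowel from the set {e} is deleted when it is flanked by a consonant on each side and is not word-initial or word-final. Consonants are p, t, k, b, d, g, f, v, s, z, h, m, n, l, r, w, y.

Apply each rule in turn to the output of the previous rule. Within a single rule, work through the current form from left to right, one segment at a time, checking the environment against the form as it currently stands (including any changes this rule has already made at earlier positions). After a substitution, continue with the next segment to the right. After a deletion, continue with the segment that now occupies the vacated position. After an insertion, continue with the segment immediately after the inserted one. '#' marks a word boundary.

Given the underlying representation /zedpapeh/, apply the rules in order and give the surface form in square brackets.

1 Progressive Voicing Assimilation: [zedpapeh] → [zedbapeh]
2 Word-Final Devoicing: no change — [zedbapeh]
3 Medial Vowel Deletion: [zedbapeh] → [zdbaph]

[zdbaph]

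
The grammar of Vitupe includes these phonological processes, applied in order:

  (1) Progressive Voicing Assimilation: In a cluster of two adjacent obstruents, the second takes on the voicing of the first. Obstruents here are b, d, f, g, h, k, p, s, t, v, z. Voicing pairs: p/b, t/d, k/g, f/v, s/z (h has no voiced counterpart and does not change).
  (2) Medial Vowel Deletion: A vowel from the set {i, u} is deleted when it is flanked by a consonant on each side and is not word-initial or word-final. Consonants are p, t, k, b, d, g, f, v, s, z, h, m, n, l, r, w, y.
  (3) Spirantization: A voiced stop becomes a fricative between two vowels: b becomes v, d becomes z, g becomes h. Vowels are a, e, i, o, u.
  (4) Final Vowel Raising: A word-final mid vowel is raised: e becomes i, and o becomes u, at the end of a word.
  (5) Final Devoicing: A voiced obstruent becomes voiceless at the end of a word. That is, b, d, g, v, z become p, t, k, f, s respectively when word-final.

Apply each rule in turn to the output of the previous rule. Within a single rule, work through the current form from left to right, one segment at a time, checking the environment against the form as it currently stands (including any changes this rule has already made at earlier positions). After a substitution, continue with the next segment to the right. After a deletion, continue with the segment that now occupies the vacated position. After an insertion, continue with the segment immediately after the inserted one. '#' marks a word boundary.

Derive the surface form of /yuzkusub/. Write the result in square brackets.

[yzgsp]

(1) Progressive Voicing Assimilation: [yuzkusub] → [yuzgusub]
(2) Medial Vowel Deletion: [yuzgusub] → [yzgsb]
(3) Spirantization: no change — [yzgsb]
(4) Final Vowel Raising: no change — [yzgsb]
(5) Final Devoicing: [yzgsb] → [yzgsp]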